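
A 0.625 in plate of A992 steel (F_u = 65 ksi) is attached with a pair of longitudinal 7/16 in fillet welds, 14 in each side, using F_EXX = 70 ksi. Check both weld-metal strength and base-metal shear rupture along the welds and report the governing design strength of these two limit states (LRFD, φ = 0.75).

t_e = 0.707 × 0.4375 = 0.3093 in; L = 28 in.
Weld metal: φR_n = 0.75 × 0.6 × 70 × 0.3093 × 28 = 272.8 kip.
Base metal (shear rupture): φR_n = 0.75 × 0.6 × 65 × 0.625 × 28 = 511.9 kip.
Governing: weld metal.

φR_n ≈ 273 kip (weld metal governs)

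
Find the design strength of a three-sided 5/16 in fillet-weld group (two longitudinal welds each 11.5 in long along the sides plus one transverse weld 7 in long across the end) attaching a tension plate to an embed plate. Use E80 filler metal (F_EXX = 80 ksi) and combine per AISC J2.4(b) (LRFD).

φR_n ≈ 239 kip

t_e = 0.707 × 0.3125 = 0.2209 in.
R_nwl = 0.6 × 80 × 0.2209 × 23 = 243.9 kip (longitudinal, 2 welds).
R_nwt = 0.6 × 80 × 0.2209 × 7 = 74.23 kip (transverse, base value).
(i) R_nwl + R_nwt = 318.1 kip; (ii) 0.85 R_nwl + 1.5 R_nwt = 318.7 kip.
R_n = max = 318.7 kip [governs: (ii)]; φR_n = 239 kip.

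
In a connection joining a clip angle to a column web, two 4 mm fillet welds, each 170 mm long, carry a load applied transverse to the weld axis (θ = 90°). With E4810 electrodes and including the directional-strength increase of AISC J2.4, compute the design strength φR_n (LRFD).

E48XX → F_EXX = 480 MPa.
t_e = 0.707 × 4 = 2.828 mm; A_we = 2.828 × 340 = 961.5 mm².
Directional factor: 1.0 + 0.5 sin^1.5(90°) = 1.5.
F_nw = 0.6 × 480 × 1.5 = 432 MPa.
φR_n = 0.75 × 432 × 961.5 × 10⁻³ = 311.5 kN.

φR_n ≈ 312 kN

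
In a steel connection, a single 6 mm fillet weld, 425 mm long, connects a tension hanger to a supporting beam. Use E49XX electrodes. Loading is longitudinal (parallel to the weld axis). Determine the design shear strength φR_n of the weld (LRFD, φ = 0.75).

E49XX → F_EXX = 490 MPa.
Effective throat t_e = 0.707 × 6 = 4.242 mm.
Total length L = 425 mm; A_we = 4.242 × 425 = 1803 mm².
F_nw = 0.6 F_EXX = 0.6 × 490 = 294 MPa.
φR_n = 0.75 × 294 × 1803 × 10⁻³ = 397.5 kN.

φR_n ≈ 398 kN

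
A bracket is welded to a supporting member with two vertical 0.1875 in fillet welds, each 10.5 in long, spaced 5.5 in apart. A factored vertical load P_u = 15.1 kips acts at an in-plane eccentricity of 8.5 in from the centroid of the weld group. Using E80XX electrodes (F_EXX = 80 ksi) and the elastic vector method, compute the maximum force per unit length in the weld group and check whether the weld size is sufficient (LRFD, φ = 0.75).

Total weld length L_w = 21 in. Treat welds as unit-width lines.
Polar moment about centroid: J = 2[d³/12 + d(b/2)²] = 2[10.5³/12 + 10.5×2.75²] = 351.8 in³.
Direct shear f_v = P/L_w = 15.1 / 21 = 0.719 kip/in (vertical).
Torsion M = P·e = 15.1 × 8.5 = 128.35 kip·in.
Critical point at (x, y) = (2.75, 5.25) from centroid. f_tx = M·y/J = 1.916 kip/in; f_ty = M·x/J = 1.003 kip/in.
Resultant f_max = √[f_tx² + (f_v + f_ty)²] = √[1.916² + (0.719 + 1.003)²] = 2.576 kip/in.
Capacity per unit length: φr_n = 0.75 × 0.6 × 80 × (0.707 × 0.1875) = 4.772 kip/in.
2.576 ≤ 4.772 → adequate.

f_max ≈ 2.58 kip/in; adequate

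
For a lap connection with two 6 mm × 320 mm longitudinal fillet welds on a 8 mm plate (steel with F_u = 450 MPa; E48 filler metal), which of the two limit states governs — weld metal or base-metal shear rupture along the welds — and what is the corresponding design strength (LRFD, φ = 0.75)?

φR_n ≈ 586 kN (weld metal governs)

E48XX → F_EXX = 480 MPa.
t_e = 0.707 × 6 = 4.242 mm; L = 640 mm.
Weld metal: φR_n = 0.75 × 0.6 × 480 × 4.242 × 640 × 10⁻³ = 586.4 kN.
Base metal (shear rupture): φR_n = 0.75 × 0.6 × 450 × 8 × 640 × 10⁻³ = 1037 kN.
Governing: weld metal.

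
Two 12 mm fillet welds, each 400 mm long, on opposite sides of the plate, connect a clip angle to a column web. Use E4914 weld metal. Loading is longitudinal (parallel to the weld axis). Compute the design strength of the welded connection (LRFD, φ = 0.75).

E49XX → F_EXX = 490 MPa.
Effective throat t_e = 0.707 × 12 = 8.484 mm.
Total length L = 800 mm; A_we = 8.484 × 800 = 6787 mm².
F_nw = 0.6 F_EXX = 0.6 × 490 = 294 MPa.
φR_n = 0.75 × 294 × 6787 × 10⁻³ = 1497 kN.

φR_n ≈ 1500 kN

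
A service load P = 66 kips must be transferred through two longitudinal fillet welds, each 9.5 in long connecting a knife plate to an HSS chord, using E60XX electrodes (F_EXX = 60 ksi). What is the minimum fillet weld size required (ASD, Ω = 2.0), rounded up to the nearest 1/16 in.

Total weld length L = 19 in.
Required throat t_e = P × Ω / (0.6 F_EXX × L) = 66 × 2.0 / (0.6 × 60 × 19) = 0.193 in.
Required leg w = t_e / 0.707 = 0.273 in → use 5/16 in.

w = 5/16 in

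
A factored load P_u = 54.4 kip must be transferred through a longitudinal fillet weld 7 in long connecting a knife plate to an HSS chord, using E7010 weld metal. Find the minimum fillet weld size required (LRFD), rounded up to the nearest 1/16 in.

E70XX → F_EXX = 70 ksi.
Total weld length L = 7 in.
Required throat t_e = P_u / (φ × 0.6 F_EXX × L) = 54.4 / (0.75 × 0.6 × 70 × 7) = 0.2467 in.
Required leg w = t_e / 0.707 = 0.349 in → use 3/8 in.

w = 3/8 in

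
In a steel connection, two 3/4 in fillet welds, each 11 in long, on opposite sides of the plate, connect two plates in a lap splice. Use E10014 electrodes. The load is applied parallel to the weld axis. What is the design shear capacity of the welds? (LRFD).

E100XX → F_EXX = 100 ksi.
Effective throat t_e = 0.707 × 0.75 = 0.5302 in.
Total length L = 22 in; A_we = 0.5302 × 22 = 11.67 in².
F_nw = 0.6 F_EXX = 0.6 × 100 = 60 ksi.
φR_n = 0.75 × 60 × 11.67 = 524.9 kip.

φR_n ≈ 525 kip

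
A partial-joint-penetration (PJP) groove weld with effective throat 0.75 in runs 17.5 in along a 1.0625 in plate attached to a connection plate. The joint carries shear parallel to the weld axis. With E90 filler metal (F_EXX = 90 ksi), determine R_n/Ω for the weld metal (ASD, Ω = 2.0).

Effective throat (given) t_e = 0.75 in.
A_we = 0.75 × 17.5 = 13.12 in².
F_nw = 0.6 F_EXX = 54 ksi.
R_n/Ω = (54 × 13.12) / 2.0 = 354.4 kip.

R_n/Ω ≈ 354 kip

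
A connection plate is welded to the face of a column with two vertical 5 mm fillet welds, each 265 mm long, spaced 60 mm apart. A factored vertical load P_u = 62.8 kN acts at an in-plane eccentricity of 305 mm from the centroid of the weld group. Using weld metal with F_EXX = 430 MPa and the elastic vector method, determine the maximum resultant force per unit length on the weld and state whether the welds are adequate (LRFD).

Total weld length L_w = 530 mm. Treat welds as unit-width lines.
Polar moment about centroid: J = 2[d³/12 + d(b/2)²] = 2[265³/12 + 265×30²] = 3579000 mm³.
Direct shear f_v = P/L_w = 62.8×10³ / 530 = 118.5 N/mm (vertical).
Torsion M = P·e = 62.8×10³ × 305 = 19154000 N·mm.
Critical point at (x, y) = (30, 132.5) from centroid. f_tx = M·y/J = 709.2 N/mm; f_ty = M·x/J = 160.6 N/mm.
Resultant f_max = √[f_tx² + (f_v + f_ty)²] = √[709.2² + (118.5 + 160.6)²] = 762.1 N/mm.
Capacity per unit length: φr_n = 0.75 × 0.6 × 430 × (0.707 × 5) = 684 N/mm.
762.1 > 684 → NOT adequate.

f_max ≈ 762 N/mm; NOT adequate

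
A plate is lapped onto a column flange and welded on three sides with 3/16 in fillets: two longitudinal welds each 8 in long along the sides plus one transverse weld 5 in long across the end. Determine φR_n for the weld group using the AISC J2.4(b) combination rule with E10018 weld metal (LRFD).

φR_n ≈ 126 kips

E100XX → F_EXX = 100 ksi.
t_e = 0.707 × 0.1875 = 0.1326 in.
R_nwl = 0.6 × 100 × 0.1326 × 16 = 127.3 kips (longitudinal, 2 welds).
R_nwt = 0.6 × 100 × 0.1326 × 5 = 39.77 kips (transverse, base value).
(i) R_nwl + R_nwt = 167 kips; (ii) 0.85 R_nwl + 1.5 R_nwt = 167.8 kips.
R_n = max = 167.8 kips [governs: (ii)]; φR_n = 125.9 kips.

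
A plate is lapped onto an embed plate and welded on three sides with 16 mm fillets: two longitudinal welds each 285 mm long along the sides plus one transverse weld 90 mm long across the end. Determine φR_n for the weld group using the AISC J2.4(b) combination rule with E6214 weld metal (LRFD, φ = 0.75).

E62XX → F_EXX = 620 MPa.
t_e = 0.707 × 16 = 11.31 mm.
R_nwl = 0.6 × 620 × 11.31 × 570 × 10⁻³ = 2399 kN (longitudinal, 2 welds).
R_nwt = 0.6 × 620 × 11.31 × 90 × 10⁻³ = 378.7 kN (transverse, base value).
(i) R_nwl + R_nwt = 2777 kN; (ii) 0.85 R_nwl + 1.5 R_nwt = 2607 kN.
R_n = max = 2777 kN [governs: (i)]; φR_n = 2083 kN.

φR_n ≈ 2080 kN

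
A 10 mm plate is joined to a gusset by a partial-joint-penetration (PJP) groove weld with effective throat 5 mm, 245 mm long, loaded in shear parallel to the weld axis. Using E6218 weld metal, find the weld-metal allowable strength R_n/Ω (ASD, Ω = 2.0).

R_n/Ω ≈ 228 kN

E62XX → F_EXX = 620 MPa.
Effective throat (given) t_e = 5 mm.
A_we = 5 × 245 = 1225 mm².
F_nw = 0.6 F_EXX = 372 MPa.
R_n/Ω = (372 × 1225) / 2.0 × 10⁻³ = 227.8 kN.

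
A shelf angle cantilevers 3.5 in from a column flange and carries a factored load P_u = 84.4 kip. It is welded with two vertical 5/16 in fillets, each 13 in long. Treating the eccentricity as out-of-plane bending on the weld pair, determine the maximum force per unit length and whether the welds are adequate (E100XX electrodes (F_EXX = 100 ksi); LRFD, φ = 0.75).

f_max ≈ 6.17 kip/in; adequate

L_w = 2 × 13 = 26 in; section modulus (unit throat) S = 2 × L²/6 = 56.33 in².
Direct shear f_v = P/L_w = 84.4/26 = 3.246 kip/in.
Moment M = P × e = 84.4 × 3.5 = 295.4 kip·in; bending f_b = M/S = 5.244 kip/in.
f_max = √(f_v² + f_b²) = √(3.246² + 5.244²) = 6.167 kip/in.
φr_n = 0.75 × 0.6 × 100 × (0.707 × 0.3125) = 9.942 kip/in → adequate.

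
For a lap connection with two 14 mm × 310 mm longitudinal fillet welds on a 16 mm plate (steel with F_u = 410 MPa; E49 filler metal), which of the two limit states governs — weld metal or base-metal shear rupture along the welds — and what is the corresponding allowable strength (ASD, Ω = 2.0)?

E49XX → F_EXX = 490 MPa.
t_e = 0.707 × 14 = 9.898 mm; L = 620 mm.
Weld metal: R_n/Ω = (1/2.0) × 0.6 × 490 × 9.898 × 620 × 10⁻³ = 902.1 kN.
Base metal (shear rupture): R_n/Ω = (1/2.0) × 0.6 × 410 × 16 × 620 × 10⁻³ = 1220 kN.
Governing: weld metal.

R_n/Ω ≈ 902 kN (weld metal governs)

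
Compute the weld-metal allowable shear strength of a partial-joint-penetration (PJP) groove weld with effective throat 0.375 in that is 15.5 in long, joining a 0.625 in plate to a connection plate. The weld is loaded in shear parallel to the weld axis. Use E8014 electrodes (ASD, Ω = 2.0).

R_n/Ω ≈ 140 kip

E80XX → F_EXX = 80 ksi.
Effective throat (given) t_e = 0.375 in.
A_we = 0.375 × 15.5 = 5.812 in².
F_nw = 0.6 F_EXX = 48 ksi.
R_n/Ω = (48 × 5.812) / 2.0 = 139.5 kip.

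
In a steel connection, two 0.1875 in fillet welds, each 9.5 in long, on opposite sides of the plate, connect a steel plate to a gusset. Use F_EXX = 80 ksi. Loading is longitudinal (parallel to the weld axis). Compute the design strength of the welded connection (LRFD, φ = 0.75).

φR_n ≈ 90.7 kip

Effective throat t_e = 0.707 × 0.1875 = 0.1326 in.
Total length L = 19 in; A_we = 0.1326 × 19 = 2.519 in².
F_nw = 0.6 F_EXX = 0.6 × 80 = 48 ksi.
φR_n = 0.75 × 48 × 2.519 = 90.67 kip.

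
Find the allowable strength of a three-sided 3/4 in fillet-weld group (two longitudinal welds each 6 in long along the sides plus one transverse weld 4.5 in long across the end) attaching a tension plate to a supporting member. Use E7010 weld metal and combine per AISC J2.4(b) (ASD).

R_n/Ω ≈ 189 kips

E70XX → F_EXX = 70 ksi.
t_e = 0.707 × 0.75 = 0.5302 in.
R_nwl = 0.6 × 70 × 0.5302 × 12 = 267.2 kips (longitudinal, 2 welds).
R_nwt = 0.6 × 70 × 0.5302 × 4.5 = 100.2 kips (transverse, base value).
(i) R_nwl + R_nwt = 367.5 kips; (ii) 0.85 R_nwl + 1.5 R_nwt = 377.5 kips.
R_n = max = 377.5 kips [governs: (ii)]; R_n/Ω = 188.7 kips.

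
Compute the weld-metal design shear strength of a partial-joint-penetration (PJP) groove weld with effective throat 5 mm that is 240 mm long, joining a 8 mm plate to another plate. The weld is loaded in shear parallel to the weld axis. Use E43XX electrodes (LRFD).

φR_n ≈ 232 kN

E43XX → F_EXX = 430 MPa.
Effective throat (given) t_e = 5 mm.
A_we = 5 × 240 = 1200 mm².
F_nw = 0.6 F_EXX = 258 MPa.
φR_n = 0.75 × 258 × 1200 × 10⁻³ = 232.2 kN.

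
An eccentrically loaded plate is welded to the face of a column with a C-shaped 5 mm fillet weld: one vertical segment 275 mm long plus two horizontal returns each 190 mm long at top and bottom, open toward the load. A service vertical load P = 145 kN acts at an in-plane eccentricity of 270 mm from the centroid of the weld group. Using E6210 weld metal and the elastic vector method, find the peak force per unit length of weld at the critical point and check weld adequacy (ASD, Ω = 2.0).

E62XX → F_EXX = 620 MPa.
Total weld length L_w = 655 mm. Treat welds as unit-width lines.
Centroid: x̄ = 2×190×95 / 655 = 55.11 mm from the vertical weld.
Polar moment about centroid: J = I_x + I_y = [275³/12 + 2×190×137.5²] + [275×55.11² + 2(190³/12 + 190×39.89²)] = 11500000 mm³.
Direct shear f_v = P/L_w = 145×10³ / 655 = 221.4 N/mm (vertical).
Torsion M = P·e = 145×10³ × 270 = 39150000 N·mm.
Critical point at (x, y) = (134.9, 137.5) from centroid. f_tx = M·y/J = 468.1 N/mm; f_ty = M·x/J = 459.2 N/mm.
Resultant f_max = √[f_tx² + (f_v + f_ty)²] = √[468.1² + (221.4 + 459.2)²] = 826 N/mm.
Capacity per unit length: r_n/Ω = (1/2.0) × 0.6 × 620 × (0.707 × 5) = 657.5 N/mm.
826 > 657.5 → NOT adequate.

f_max ≈ 826 N/mm; NOT adequate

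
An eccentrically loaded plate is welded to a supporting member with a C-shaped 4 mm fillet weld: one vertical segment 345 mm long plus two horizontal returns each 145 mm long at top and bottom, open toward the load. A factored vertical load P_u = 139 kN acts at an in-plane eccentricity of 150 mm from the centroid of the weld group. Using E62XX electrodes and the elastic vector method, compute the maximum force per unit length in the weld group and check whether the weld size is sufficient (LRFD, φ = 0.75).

E62XX → F_EXX = 620 MPa.
Total weld length L_w = 635 mm. Treat welds as unit-width lines.
Centroid: x̄ = 2×145×72.5 / 635 = 33.11 mm from the vertical weld.
Polar moment about centroid: J = I_x + I_y = [345³/12 + 2×145×172.5²] + [345×33.11² + 2(145³/12 + 145×39.39²)] = 13390000 mm³.
Direct shear f_v = P/L_w = 139×10³ / 635 = 218.9 N/mm (vertical).
Torsion M = P·e = 139×10³ × 150 = 20850000 N·mm.
Critical point at (x, y) = (111.9, 172.5) from centroid. f_tx = M·y/J = 268.7 N/mm; f_ty = M·x/J = 174.3 N/mm.
Resultant f_max = √[f_tx² + (f_v + f_ty)²] = √[268.7² + (218.9 + 174.3)²] = 476.2 N/mm.
Capacity per unit length: φr_n = 0.75 × 0.6 × 620 × (0.707 × 4) = 789 N/mm.
476.2 ≤ 789 → adequate.

f_max ≈ 476 N/mm; adequate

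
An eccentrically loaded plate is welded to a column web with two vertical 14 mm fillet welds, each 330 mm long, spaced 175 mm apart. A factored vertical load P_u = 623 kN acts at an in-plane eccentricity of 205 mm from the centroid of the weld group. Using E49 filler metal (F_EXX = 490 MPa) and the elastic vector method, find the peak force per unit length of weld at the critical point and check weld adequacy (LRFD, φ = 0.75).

f_max ≈ 2730 N/mm; NOT adequate

Total weld length L_w = 660 mm. Treat welds as unit-width lines.
Polar moment about centroid: J = 2[d³/12 + d(b/2)²] = 2[330³/12 + 330×87.5²] = 11040000 mm³.
Direct shear f_v = P/L_w = 623×10³ / 660 = 943.9 N/mm (vertical).
Torsion M = P·e = 623×10³ × 205 = 127720000 N·mm.
Critical point at (x, y) = (87.5, 165) from centroid. f_tx = M·y/J = 1908 N/mm; f_ty = M·x/J = 1012 N/mm.
Resultant f_max = √[f_tx² + (f_v + f_ty)²] = √[1908² + (943.9 + 1012)²] = 2733 N/mm.
Capacity per unit length: φr_n = 0.75 × 0.6 × 490 × (0.707 × 14) = 2183 N/mm.
2733 > 2183 → NOT adequate.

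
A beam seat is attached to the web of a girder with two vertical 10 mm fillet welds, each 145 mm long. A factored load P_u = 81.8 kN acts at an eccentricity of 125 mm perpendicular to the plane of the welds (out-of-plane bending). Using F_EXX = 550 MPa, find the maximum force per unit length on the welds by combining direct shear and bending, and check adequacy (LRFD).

L_w = 2 × 145 = 290 mm; section modulus (unit throat) S = 2 × L²/6 = 7008 mm².
Direct shear f_v = P/L_w = 81.8×10³/290 = 282.1 N/mm.
Moment M = P × e = 81.8×10³ × 125 = 10225000 N·mm; bending f_b = M/S = 1459 N/mm.
f_max = √(f_v² + f_b²) = √(282.1² + 1459²) = 1486 N/mm.
φr_n = 0.75 × 0.6 × 550 × (0.707 × 10) = 1750 N/mm → adequate.

f_max ≈ 1490 N/mm; adequate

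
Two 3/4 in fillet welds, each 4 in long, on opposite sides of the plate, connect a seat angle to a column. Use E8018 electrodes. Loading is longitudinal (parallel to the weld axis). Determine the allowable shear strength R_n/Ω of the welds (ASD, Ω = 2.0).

E80XX → F_EXX = 80 ksi.
Effective throat t_e = 0.707 × 0.75 = 0.5302 in.
Total length L = 8 in; A_we = 0.5302 × 8 = 4.242 in².
F_nw = 0.6 F_EXX = 0.6 × 80 = 48 ksi.
R_n = 48 × 4.242 = 203.6 kips; R_n/Ω = 203.6/2.0 = 101.8 kips.

R_n/Ω ≈ 102 kips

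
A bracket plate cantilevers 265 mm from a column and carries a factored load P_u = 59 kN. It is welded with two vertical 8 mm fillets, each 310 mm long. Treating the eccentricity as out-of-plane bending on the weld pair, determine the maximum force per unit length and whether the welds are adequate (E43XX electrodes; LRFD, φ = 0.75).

f_max ≈ 497 N/mm; adequate

E43XX → F_EXX = 430 MPa.
L_w = 2 × 310 = 620 mm; section modulus (unit throat) S = 2 × L²/6 = 32030 mm².
Direct shear f_v = P/L_w = 59×10³/620 = 95.16 N/mm.
Moment M = P × e = 59×10³ × 265 = 15635000 N·mm; bending f_b = M/S = 488.1 N/mm.
f_max = √(f_v² + f_b²) = √(95.16² + 488.1²) = 497.3 N/mm.
φr_n = 0.75 × 0.6 × 430 × (0.707 × 8) = 1094 N/mm → adequate.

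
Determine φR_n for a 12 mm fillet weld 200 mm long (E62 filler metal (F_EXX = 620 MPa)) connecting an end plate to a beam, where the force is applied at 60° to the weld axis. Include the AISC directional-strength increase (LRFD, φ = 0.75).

t_e = 0.707 × 12 = 8.484 mm; A_we = 8.484 × 200 = 1697 mm².
Directional factor: 1.0 + 0.5 sin^1.5(60°) = 1.403.
F_nw = 0.6 × 620 × 1.403 = 521.9 MPa.
φR_n = 0.75 × 521.9 × 1697 × 10⁻³ = 664.2 kN.

φR_n ≈ 664 kN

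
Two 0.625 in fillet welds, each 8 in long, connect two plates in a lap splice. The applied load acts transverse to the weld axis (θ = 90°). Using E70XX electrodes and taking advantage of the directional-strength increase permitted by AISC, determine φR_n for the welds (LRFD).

φR_n ≈ 334 kip

E70XX → F_EXX = 70 ksi.
t_e = 0.707 × 0.625 = 0.4419 in; A_we = 0.4419 × 16 = 7.07 in².
Directional factor: 1.0 + 0.5 sin^1.5(90°) = 1.5.
F_nw = 0.6 × 70 × 1.5 = 63 ksi.
φR_n = 0.75 × 63 × 7.07 = 334.1 kip.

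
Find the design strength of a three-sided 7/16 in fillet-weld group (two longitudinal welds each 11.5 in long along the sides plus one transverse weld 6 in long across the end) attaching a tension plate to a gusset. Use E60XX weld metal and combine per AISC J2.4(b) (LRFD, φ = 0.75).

E60XX → F_EXX = 60 ksi.
t_e = 0.707 × 0.4375 = 0.3093 in.
R_nwl = 0.6 × 60 × 0.3093 × 23 = 256.1 kips (longitudinal, 2 welds).
R_nwt = 0.6 × 60 × 0.3093 × 6 = 66.81 kips (transverse, base value).
(i) R_nwl + R_nwt = 322.9 kips; (ii) 0.85 R_nwl + 1.5 R_nwt = 317.9 kips.
R_n = max = 322.9 kips [governs: (i)]; φR_n = 242.2 kips.

φR_n ≈ 242 kips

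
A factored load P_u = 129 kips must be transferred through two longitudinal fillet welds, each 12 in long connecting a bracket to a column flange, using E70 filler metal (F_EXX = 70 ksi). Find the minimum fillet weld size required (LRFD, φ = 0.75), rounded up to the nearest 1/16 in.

w = 1/4 in

Total weld length L = 24 in.
Required throat t_e = P_u / (φ × 0.6 F_EXX × L) = 129 / (0.75 × 0.6 × 70 × 24) = 0.1706 in.
Required leg w = t_e / 0.707 = 0.2414 in → use 1/4 in.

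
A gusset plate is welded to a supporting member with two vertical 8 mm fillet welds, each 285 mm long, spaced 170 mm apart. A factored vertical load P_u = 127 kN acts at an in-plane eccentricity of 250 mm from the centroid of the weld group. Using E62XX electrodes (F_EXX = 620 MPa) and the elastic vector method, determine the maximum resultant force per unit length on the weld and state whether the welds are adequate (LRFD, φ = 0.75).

f_max ≈ 798 N/mm; adequate

Total weld length L_w = 570 mm. Treat welds as unit-width lines.
Polar moment about centroid: J = 2[d³/12 + d(b/2)²] = 2[285³/12 + 285×85²] = 7976000 mm³.
Direct shear f_v = P/L_w = 127×10³ / 570 = 222.8 N/mm (vertical).
Torsion M = P·e = 127×10³ × 250 = 31750000 N·mm.
Critical point at (x, y) = (85, 142.5) from centroid. f_tx = M·y/J = 567.2 N/mm; f_ty = M·x/J = 338.3 N/mm.
Resultant f_max = √[f_tx² + (f_v + f_ty)²] = √[567.2² + (222.8 + 338.3)²] = 797.9 N/mm.
Capacity per unit length: φr_n = 0.75 × 0.6 × 620 × (0.707 × 8) = 1578 N/mm.
797.9 ≤ 1578 → adequate.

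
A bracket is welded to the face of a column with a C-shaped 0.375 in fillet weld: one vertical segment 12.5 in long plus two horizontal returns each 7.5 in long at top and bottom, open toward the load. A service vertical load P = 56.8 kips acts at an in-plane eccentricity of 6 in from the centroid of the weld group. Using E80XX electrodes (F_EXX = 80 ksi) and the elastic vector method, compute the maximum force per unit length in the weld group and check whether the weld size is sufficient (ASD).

f_max ≈ 4.71 kip/in; adequate

Total weld length L_w = 27.5 in. Treat welds as unit-width lines.
Centroid: x̄ = 2×7.5×3.75 / 27.5 = 2.045 in from the vertical weld.
Polar moment about centroid: J = I_x + I_y = [12.5³/12 + 2×7.5×6.25²] + [12.5×2.045² + 2(7.5³/12 + 7.5×1.705²)] = 914.9 in³.
Direct shear f_v = P/L_w = 56.8 / 27.5 = 2.065 kip/in (vertical).
Torsion M = P·e = 56.8 × 6 = 340.8 kip·in.
Critical point at (x, y) = (5.455, 6.25) from centroid. f_tx = M·y/J = 2.328 kip/in; f_ty = M·x/J = 2.032 kip/in.
Resultant f_max = √[f_tx² + (f_v + f_ty)²] = √[2.328² + (2.065 + 2.032)²] = 4.713 kip/in.
Capacity per unit length: r_n/Ω = (1/2.0) × 0.6 × 80 × (0.707 × 0.375) = 6.363 kip/in.
4.713 ≤ 6.363 → adequate.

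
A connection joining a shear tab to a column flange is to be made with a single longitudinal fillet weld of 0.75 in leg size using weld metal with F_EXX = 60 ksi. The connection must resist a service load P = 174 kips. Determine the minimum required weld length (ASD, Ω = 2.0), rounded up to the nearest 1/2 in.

L = 18.5 in

Throat t_e = 0.707 × 0.75 = 0.5302 in.
r_n/Ω = (0.6 × 60 × 0.5302) / 2.0 = 9.544 kip/in.
L_req = P / (r_n/Ω) = 174 / 9.544 = 18.23 in total.
Round up → use L = 18.5 in.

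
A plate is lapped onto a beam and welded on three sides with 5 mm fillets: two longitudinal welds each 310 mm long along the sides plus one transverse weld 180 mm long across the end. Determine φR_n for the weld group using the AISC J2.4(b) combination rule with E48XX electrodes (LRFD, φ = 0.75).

E48XX → F_EXX = 480 MPa.
t_e = 0.707 × 5 = 3.535 mm.
R_nwl = 0.6 × 480 × 3.535 × 620 × 10⁻³ = 631.2 kN (longitudinal, 2 welds).
R_nwt = 0.6 × 480 × 3.535 × 180 × 10⁻³ = 183.3 kN (transverse, base value).
(i) R_nwl + R_nwt = 814.5 kN; (ii) 0.85 R_nwl + 1.5 R_nwt = 811.4 kN.
R_n = max = 814.5 kN [governs: (i)]; φR_n = 610.8 kN.

φR_n ≈ 611 kN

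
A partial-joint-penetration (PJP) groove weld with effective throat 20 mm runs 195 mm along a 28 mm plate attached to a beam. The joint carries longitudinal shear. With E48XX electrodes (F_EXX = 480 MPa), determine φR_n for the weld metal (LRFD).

φR_n ≈ 842 kN

Effective throat (given) t_e = 20 mm.
A_we = 20 × 195 = 3900 mm².
F_nw = 0.6 F_EXX = 288 MPa.
φR_n = 0.75 × 288 × 3900 × 10⁻³ = 842.4 kN.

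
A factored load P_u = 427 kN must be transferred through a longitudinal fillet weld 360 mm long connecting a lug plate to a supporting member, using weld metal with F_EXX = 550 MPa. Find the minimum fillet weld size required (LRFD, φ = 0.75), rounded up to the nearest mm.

w = 7 mm

Total weld length L = 360 mm.
Required throat t_e = P_u / (φ × 0.6 F_EXX × L) = 427 / (0.75 × 0.6 × 550 × 360 × 10⁻³) = 4.792 mm.
Required leg w = t_e / 0.707 = 6.778 mm → use 7 mm.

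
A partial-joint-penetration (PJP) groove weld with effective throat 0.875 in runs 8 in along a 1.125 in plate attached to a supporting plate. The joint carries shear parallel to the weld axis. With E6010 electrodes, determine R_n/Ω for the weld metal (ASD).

R_n/Ω ≈ 126 kips

E60XX → F_EXX = 60 ksi.
Effective throat (given) t_e = 0.875 in.
A_we = 0.875 × 8 = 7 in².
F_nw = 0.6 F_EXX = 36 ksi.
R_n/Ω = (36 × 7) / 2.0 = 126 kips.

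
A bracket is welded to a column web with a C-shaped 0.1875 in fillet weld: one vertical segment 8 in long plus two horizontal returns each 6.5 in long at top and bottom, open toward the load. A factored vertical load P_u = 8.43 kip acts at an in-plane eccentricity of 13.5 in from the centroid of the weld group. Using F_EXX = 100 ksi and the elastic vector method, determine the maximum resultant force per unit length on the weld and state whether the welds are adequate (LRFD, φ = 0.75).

Total weld length L_w = 21 in. Treat welds as unit-width lines.
Centroid: x̄ = 2×6.5×3.25 / 21 = 2.012 in from the vertical weld.
Polar moment about centroid: J = I_x + I_y = [8³/12 + 2×6.5×4²] + [8×2.012² + 2(6.5³/12 + 6.5×1.238²)] = 348.7 in³.
Direct shear f_v = P/L_w = 8.43 / 21 = 0.4014 kip/in (vertical).
Torsion M = P·e = 8.43 × 13.5 = 113.8 kip·in.
Critical point at (x, y) = (4.488, 4) from centroid. f_tx = M·y/J = 1.305 kip/in; f_ty = M·x/J = 1.465 kip/in.
Resultant f_max = √[f_tx² + (f_v + f_ty)²] = √[1.305² + (0.4014 + 1.465)²] = 2.277 kip/in.
Capacity per unit length: φr_n = 0.75 × 0.6 × 100 × (0.707 × 0.1875) = 5.965 kip/in.
2.277 ≤ 5.965 → adequate.

f_max ≈ 2.28 kip/in; adequate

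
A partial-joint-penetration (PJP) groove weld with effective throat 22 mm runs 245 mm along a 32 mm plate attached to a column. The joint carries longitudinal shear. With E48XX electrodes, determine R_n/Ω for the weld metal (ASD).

E48XX → F_EXX = 480 MPa.
Effective throat (given) t_e = 22 mm.
A_we = 22 × 245 = 5390 mm².
F_nw = 0.6 F_EXX = 288 MPa.
R_n/Ω = (288 × 5390) / 2.0 × 10⁻³ = 776.2 kN.

R_n/Ω ≈ 776 kN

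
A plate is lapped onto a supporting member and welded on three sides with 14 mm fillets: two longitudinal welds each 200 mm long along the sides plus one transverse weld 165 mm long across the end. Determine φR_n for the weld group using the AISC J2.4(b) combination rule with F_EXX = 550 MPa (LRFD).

φR_n ≈ 1440 kN

t_e = 0.707 × 14 = 9.898 mm.
R_nwl = 0.6 × 550 × 9.898 × 400 × 10⁻³ = 1307 kN (longitudinal, 2 welds).
R_nwt = 0.6 × 550 × 9.898 × 165 × 10⁻³ = 538.9 kN (transverse, base value).
(i) R_nwl + R_nwt = 1845 kN; (ii) 0.85 R_nwl + 1.5 R_nwt = 1919 kN.
R_n = max = 1919 kN [governs: (ii)]; φR_n = 1439 kN.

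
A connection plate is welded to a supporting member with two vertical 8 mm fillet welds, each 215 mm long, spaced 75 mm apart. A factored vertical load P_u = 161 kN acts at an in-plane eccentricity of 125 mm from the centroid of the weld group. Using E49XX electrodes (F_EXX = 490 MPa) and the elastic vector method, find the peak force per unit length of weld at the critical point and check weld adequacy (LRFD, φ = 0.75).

Total weld length L_w = 430 mm. Treat welds as unit-width lines.
Polar moment about centroid: J = 2[d³/12 + d(b/2)²] = 2[215³/12 + 215×37.5²] = 2261000 mm³.
Direct shear f_v = P/L_w = 161×10³ / 430 = 374.4 N/mm (vertical).
Torsion M = P·e = 161×10³ × 125 = 20125000 N·mm.
Critical point at (x, y) = (37.5, 107.5) from centroid. f_tx = M·y/J = 956.8 N/mm; f_ty = M·x/J = 333.8 N/mm.
Resultant f_max = √[f_tx² + (f_v + f_ty)²] = √[956.8² + (374.4 + 333.8)²] = 1190 N/mm.
Capacity per unit length: φr_n = 0.75 × 0.6 × 490 × (0.707 × 8) = 1247 N/mm.
1190 ≤ 1247 → adequate.

f_max ≈ 1190 N/mm; adequate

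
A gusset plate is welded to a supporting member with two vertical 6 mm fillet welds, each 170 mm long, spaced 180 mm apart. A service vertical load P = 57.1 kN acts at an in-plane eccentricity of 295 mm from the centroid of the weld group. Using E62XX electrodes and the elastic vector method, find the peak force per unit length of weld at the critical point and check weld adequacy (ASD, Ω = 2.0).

f_max ≈ 715 N/mm; adequate

E62XX → F_EXX = 620 MPa.
Total weld length L_w = 340 mm. Treat welds as unit-width lines.
Polar moment about centroid: J = 2[d³/12 + d(b/2)²] = 2[170³/12 + 170×90²] = 3573000 mm³.
Direct shear f_v = P/L_w = 57.1×10³ / 340 = 167.9 N/mm (vertical).
Torsion M = P·e = 57.1×10³ × 295 = 16844000 N·mm.
Critical point at (x, y) = (90, 85) from centroid. f_tx = M·y/J = 400.7 N/mm; f_ty = M·x/J = 424.3 N/mm.
Resultant f_max = √[f_tx² + (f_v + f_ty)²] = √[400.7² + (167.9 + 424.3)²] = 715.1 N/mm.
Capacity per unit length: r_n/Ω = (1/2.0) × 0.6 × 620 × (0.707 × 6) = 789 N/mm.
715.1 ≤ 789 → adequate.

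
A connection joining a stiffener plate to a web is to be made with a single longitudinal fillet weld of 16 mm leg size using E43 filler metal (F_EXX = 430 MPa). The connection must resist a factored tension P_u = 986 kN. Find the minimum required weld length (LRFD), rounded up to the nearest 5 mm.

Throat t_e = 0.707 × 16 = 11.31 mm.
φr_n = 0.75 × 0.6 × 430 × 11.31 × 10⁻³ = 2.189 kN/mm.
L_req = P_u / φr_n = 986 / 2.189 = 450.5 mm total.
Round up → use L = 455 mm.

L = 455 mm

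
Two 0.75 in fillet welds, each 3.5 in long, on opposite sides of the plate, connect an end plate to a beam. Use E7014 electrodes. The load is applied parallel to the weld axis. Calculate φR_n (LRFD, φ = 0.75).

φR_n ≈ 117 kips

E70XX → F_EXX = 70 ksi.
Effective throat t_e = 0.707 × 0.75 = 0.5302 in.
Total length L = 7 in; A_we = 0.5302 × 7 = 3.712 in².
F_nw = 0.6 F_EXX = 0.6 × 70 = 42 ksi.
φR_n = 0.75 × 42 × 3.712 = 116.9 kips.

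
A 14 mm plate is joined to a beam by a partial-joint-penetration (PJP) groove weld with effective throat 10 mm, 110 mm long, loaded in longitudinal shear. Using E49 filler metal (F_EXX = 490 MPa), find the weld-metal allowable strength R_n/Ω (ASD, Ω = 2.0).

Effective throat (given) t_e = 10 mm.
A_we = 10 × 110 = 1100 mm².
F_nw = 0.6 F_EXX = 294 MPa.
R_n/Ω = (294 × 1100) / 2.0 × 10⁻³ = 161.7 kN.

R_n/Ω ≈ 162 kN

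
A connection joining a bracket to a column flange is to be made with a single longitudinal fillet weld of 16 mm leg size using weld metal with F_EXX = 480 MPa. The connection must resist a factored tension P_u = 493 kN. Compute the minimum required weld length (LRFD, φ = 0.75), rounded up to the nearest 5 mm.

Throat t_e = 0.707 × 16 = 11.31 mm.
φr_n = 0.75 × 0.6 × 480 × 11.31 × 10⁻³ = 2.443 kN/mm.
L_req = P_u / φr_n = 493 / 2.443 = 201.8 mm total.
Round up → use L = 205 mm.

L = 205 mm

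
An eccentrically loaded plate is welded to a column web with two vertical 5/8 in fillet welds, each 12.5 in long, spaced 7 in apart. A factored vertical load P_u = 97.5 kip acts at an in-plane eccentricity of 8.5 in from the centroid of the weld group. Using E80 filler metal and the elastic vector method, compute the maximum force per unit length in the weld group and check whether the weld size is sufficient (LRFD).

E80XX → F_EXX = 80 ksi.
Total weld length L_w = 25 in. Treat welds as unit-width lines.
Polar moment about centroid: J = 2[d³/12 + d(b/2)²] = 2[12.5³/12 + 12.5×3.5²] = 631.8 in³.
Direct shear f_v = P/L_w = 97.5 / 25 = 3.9 kip/in (vertical).
Torsion M = P·e = 97.5 × 8.5 = 828.75 kip·in.
Critical point at (x, y) = (3.5, 6.25) from centroid. f_tx = M·y/J = 8.199 kip/in; f_ty = M·x/J = 4.591 kip/in.
Resultant f_max = √[f_tx² + (f_v + f_ty)²] = √[8.199² + (3.9 + 4.591)²] = 11.8 kip/in.
Capacity per unit length: φr_n = 0.75 × 0.6 × 80 × (0.707 × 0.625) = 15.91 kip/in.
11.8 ≤ 15.91 → adequate.

f_max ≈ 11.8 kip/in; adequate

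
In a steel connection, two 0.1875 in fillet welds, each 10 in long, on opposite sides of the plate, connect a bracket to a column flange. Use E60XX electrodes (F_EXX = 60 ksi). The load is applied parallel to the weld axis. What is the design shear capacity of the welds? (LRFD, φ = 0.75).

Effective throat t_e = 0.707 × 0.1875 = 0.1326 in.
Total length L = 20 in; A_we = 0.1326 × 20 = 2.651 in².
F_nw = 0.6 F_EXX = 0.6 × 60 = 36 ksi.
φR_n = 0.75 × 36 × 2.651 = 71.58 kip.

φR_n ≈ 71.6 kip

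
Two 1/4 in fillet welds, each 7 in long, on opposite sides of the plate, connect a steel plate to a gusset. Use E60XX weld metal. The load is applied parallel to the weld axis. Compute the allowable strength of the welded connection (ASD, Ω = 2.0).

E60XX → F_EXX = 60 ksi.
Effective throat t_e = 0.707 × 0.25 = 0.1767 in.
Total length L = 14 in; A_we = 0.1767 × 14 = 2.474 in².
F_nw = 0.6 F_EXX = 0.6 × 60 = 36 ksi.
R_n = 36 × 2.474 = 89.08 kips; R_n/Ω = 89.08/2.0 = 44.54 kips.

R_n/Ω ≈ 44.5 kips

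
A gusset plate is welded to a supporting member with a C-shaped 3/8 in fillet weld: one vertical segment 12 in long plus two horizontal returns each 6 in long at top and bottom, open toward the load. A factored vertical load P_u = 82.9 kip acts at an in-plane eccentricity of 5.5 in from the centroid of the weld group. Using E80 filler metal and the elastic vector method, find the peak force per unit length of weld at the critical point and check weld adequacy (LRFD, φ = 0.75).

E80XX → F_EXX = 80 ksi.
Total weld length L_w = 24 in. Treat welds as unit-width lines.
Centroid: x̄ = 2×6×3 / 24 = 1.5 in from the vertical weld.
Polar moment about centroid: J = I_x + I_y = [12³/12 + 2×6×6²] + [12×1.5² + 2(6³/12 + 6×1.5²)] = 666 in³.
Direct shear f_v = P/L_w = 82.9 / 24 = 3.454 kip/in (vertical).
Torsion M = P·e = 82.9 × 5.5 = 455.95 kip·in.
Critical point at (x, y) = (4.5, 6) from centroid. f_tx = M·y/J = 4.108 kip/in; f_ty = M·x/J = 3.081 kip/in.
Resultant f_max = √[f_tx² + (f_v + f_ty)²] = √[4.108² + (3.454 + 3.081)²] = 7.719 kip/in.
Capacity per unit length: φr_n = 0.75 × 0.6 × 80 × (0.707 × 0.375) = 9.544 kip/in.
7.719 ≤ 9.544 → adequate.

f_max ≈ 7.72 kip/in; adequate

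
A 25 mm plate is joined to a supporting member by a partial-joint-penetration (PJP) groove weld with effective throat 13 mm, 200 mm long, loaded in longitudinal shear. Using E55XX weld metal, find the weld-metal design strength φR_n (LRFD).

E55XX → F_EXX = 550 MPa.
Effective throat (given) t_e = 13 mm.
A_we = 13 × 200 = 2600 mm².
F_nw = 0.6 F_EXX = 330 MPa.
φR_n = 0.75 × 330 × 2600 × 10⁻³ = 643.5 kN.

φR_n ≈ 644 kN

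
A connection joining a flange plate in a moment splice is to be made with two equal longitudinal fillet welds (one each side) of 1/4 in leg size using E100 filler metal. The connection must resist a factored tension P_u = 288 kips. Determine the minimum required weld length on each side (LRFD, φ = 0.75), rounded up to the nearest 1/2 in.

L = 18.5 in on each side

E100XX → F_EXX = 100 ksi.
Throat t_e = 0.707 × 0.25 = 0.1767 in.
φr_n = 0.75 × 0.6 × 100 × 0.1767 = 7.954 kips/in.
L_req = P_u / φr_n = 288 / 7.954 = 36.21 in total.
Per side: 36.21 / 2 = 18.1 in.
Round up → use L = 18.5 in on each side.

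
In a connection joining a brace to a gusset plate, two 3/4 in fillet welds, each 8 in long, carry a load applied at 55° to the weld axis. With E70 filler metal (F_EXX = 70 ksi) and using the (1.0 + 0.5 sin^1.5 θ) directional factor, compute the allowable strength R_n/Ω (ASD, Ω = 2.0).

R_n/Ω ≈ 244 kips

t_e = 0.707 × 0.75 = 0.5302 in; A_we = 0.5302 × 16 = 8.484 in².
Directional factor: 1.0 + 0.5 sin^1.5(55°) = 1.371.
F_nw = 0.6 × 70 × 1.371 = 57.57 ksi.
R_n/Ω = (57.57 × 8.484) / 2.0 = 244.2 kips.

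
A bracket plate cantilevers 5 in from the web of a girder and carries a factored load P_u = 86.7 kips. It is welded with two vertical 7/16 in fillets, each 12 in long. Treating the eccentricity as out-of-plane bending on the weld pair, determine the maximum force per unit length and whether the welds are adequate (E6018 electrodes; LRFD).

f_max ≈ 9.73 kip/in; NOT adequate

E60XX → F_EXX = 60 ksi.
L_w = 2 × 12 = 24 in; section modulus (unit throat) S = 2 × L²/6 = 48 in².
Direct shear f_v = P/L_w = 86.7/24 = 3.613 kip/in.
Moment M = P × e = 86.7 × 5 = 433.5 kip·in; bending f_b = M/S = 9.031 kip/in.
f_max = √(f_v² + f_b²) = √(3.613² + 9.031²) = 9.727 kip/in.
φr_n = 0.75 × 0.6 × 60 × (0.707 × 0.4375) = 8.351 kip/in → NOT adequate.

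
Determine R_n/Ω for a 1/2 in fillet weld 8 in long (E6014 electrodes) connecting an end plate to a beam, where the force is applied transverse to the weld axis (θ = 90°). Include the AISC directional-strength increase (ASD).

E60XX → F_EXX = 60 ksi.
t_e = 0.707 × 0.5 = 0.3535 in; A_we = 0.3535 × 8 = 2.828 in².
Directional factor: 1.0 + 0.5 sin^1.5(90°) = 1.5.
F_nw = 0.6 × 60 × 1.5 = 54 ksi.
R_n/Ω = (54 × 2.828) / 2.0 = 76.36 kips.

R_n/Ω ≈ 76.4 kips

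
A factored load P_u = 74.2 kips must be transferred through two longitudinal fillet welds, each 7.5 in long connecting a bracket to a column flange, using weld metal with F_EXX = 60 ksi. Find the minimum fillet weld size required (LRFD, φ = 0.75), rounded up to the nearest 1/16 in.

Total weld length L = 15 in.
Required throat t_e = P_u / (φ × 0.6 F_EXX × L) = 74.2 / (0.75 × 0.6 × 60 × 15) = 0.1832 in.
Required leg w = t_e / 0.707 = 0.2591 in → use 5/16 in.

w = 5/16 in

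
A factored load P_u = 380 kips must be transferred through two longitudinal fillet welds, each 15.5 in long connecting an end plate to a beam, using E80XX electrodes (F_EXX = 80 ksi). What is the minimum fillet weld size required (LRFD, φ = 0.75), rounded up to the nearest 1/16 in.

Total weld length L = 31 in.
Required throat t_e = P_u / (φ × 0.6 F_EXX × L) = 380 / (0.75 × 0.6 × 80 × 31) = 0.3405 in.
Required leg w = t_e / 0.707 = 0.4816 in → use 1/2 in.

w = 1/2 in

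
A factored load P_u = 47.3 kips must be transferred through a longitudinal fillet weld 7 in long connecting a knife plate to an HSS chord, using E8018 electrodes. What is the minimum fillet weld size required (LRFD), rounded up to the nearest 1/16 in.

E80XX → F_EXX = 80 ksi.
Total weld length L = 7 in.
Required throat t_e = P_u / (φ × 0.6 F_EXX × L) = 47.3 / (0.75 × 0.6 × 80 × 7) = 0.1877 in.
Required leg w = t_e / 0.707 = 0.2655 in → use 5/16 in.

w = 5/16 in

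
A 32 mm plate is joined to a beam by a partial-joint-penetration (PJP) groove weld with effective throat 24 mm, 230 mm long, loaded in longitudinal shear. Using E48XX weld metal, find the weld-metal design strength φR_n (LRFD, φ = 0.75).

φR_n ≈ 1190 kN

E48XX → F_EXX = 480 MPa.
Effective throat (given) t_e = 24 mm.
A_we = 24 × 230 = 5520 mm².
F_nw = 0.6 F_EXX = 288 MPa.
φR_n = 0.75 × 288 × 5520 × 10⁻³ = 1192 kN.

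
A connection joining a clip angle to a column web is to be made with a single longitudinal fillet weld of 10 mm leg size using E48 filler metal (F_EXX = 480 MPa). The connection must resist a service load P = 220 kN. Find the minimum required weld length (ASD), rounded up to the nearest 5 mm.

Throat t_e = 0.707 × 10 = 7.07 mm.
r_n/Ω = (0.6 × 480 × 7.07) / 2.0 = 1018 N/mm = 1.018 kN/mm.
L_req = P / (r_n/Ω) = 220 / 1.018 = 216.1 mm total.
Round up → use L = 220 mm.

L = 220 mm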